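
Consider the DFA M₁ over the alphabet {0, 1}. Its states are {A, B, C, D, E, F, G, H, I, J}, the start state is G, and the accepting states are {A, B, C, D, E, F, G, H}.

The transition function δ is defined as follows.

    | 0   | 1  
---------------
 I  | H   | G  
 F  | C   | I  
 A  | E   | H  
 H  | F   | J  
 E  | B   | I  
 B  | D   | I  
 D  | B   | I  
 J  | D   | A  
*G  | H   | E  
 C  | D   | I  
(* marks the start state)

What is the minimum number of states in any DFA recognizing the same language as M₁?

Initial partition by acceptance: {A,B,C,D,E,F,G,H} | {I,J}.
On input 1, block {A,B,C,D,E,F,G,H} splits into {B,C,D,E,F,H} and {A,G}.
No further refinement is possible. Final partition (3 blocks): {B,C,D,E,F,H} | {I,J} | {A,G}.

3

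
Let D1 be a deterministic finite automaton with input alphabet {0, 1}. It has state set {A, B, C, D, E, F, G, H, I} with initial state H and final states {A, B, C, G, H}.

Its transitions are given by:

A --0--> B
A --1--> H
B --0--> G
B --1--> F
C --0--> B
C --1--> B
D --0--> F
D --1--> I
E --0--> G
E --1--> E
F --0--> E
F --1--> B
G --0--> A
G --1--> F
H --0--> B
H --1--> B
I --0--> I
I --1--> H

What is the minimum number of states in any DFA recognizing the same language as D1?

6

Reachable states from the start: {A,B,E,F,G,H}. Unreachable: {C,D,I} — drop them.
Start with accepting vs non-accepting: {A,B,G,H} | {E,F}.
Split {A,B,G,H} by δ(·,1) → {A,H} and {B,G}.
On input 1, block {A,H} splits into {A} and {H}.
On input 0, block {E,F} splits into {E} and {F}.
On input 0, block {B,G} splits into {B} and {G}.
The partition is now stable with 6 blocks: {A} | {E} | {B} | {H} | {F} | {G}.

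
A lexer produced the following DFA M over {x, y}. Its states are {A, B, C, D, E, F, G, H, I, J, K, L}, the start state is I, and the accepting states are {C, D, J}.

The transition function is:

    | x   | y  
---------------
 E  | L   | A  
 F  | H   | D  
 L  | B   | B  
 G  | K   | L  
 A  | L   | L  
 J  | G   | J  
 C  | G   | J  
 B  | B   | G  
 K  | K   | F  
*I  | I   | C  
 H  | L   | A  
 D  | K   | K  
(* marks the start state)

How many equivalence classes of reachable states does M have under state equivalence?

10

States {E} cannot be reached from the start state, so discard them.
P0 = {C,D,J} | {A,B,F,G,H,I,K,L}.
Split {C,D,J} by δ(·,y) → {C,J} and {D}.
On input y, block {A,B,F,G,H,I,K,L} splits into {A,B,G,H,K,L} and {F} and {I}.
Refine {A,B,G,H,K,L} on symbol y: members go to different blocks, giving {A,B,G,H,L} and {K}.
Refine {A,B,G,H,L} on symbol x: members go to different blocks, giving {A,B,H,L} and {G}.
Split {A,B,H,L} by δ(·,y) → {A,H,L} and {B}.
On input x, block {A,H,L} splits into {A,H} and {L}.
Split {A,H} by δ(·,y) → {A} and {H}.
No further refinement is possible. Final partition (10 blocks): {C,J} | {A} | {D} | {F} | {I} | {K} | {G} | {B} | {L} | {H}.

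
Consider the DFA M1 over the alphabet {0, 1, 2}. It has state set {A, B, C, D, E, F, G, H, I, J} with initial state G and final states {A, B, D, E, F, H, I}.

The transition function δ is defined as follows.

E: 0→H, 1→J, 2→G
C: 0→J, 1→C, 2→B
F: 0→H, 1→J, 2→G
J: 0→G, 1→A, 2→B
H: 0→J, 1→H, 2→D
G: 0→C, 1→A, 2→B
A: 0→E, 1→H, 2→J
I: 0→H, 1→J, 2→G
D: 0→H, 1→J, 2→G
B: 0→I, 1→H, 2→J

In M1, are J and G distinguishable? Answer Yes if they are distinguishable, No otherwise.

Reachable states from the start: {A,B,C,D,E,G,H,I,J}. Unreachable: {F} — drop them.
Start with accepting vs non-accepting: {A,B,D,E,H,I} | {C,G,J}.
On input 0, block {A,B,D,E,H,I} splits into {A,B,D,E,I} and {H}.
Split {A,B,D,E,I} by δ(·,0) → {D,E,I} and {A,B}.
Split {C,G,J} by δ(·,1) → {G,J} and {C}.
Refine {G,J} on symbol 0: members go to different blocks, giving {G} and {J}.
No further refinement is possible. Final partition (6 blocks): {D,E,I} | {G} | {H} | {A,B} | {C} | {J}.
J and G end up in different blocks, so they are distinguishable. For instance, the string '01' is accepted from only J.

Yes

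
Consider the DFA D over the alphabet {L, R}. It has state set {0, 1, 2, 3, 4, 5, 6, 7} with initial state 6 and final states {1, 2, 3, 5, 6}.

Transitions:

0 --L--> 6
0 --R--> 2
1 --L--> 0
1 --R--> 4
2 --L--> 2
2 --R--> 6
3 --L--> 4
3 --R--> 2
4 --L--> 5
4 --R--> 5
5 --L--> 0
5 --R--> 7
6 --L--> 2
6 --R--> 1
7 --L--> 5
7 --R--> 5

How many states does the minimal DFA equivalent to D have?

First remove the unreachable states {3}; 7 states remain.
Start with accepting vs non-accepting: {1,2,5,6} | {0,4,7}.
Refine {1,2,5,6} on symbol L: members go to different blocks, giving {1,5} and {2,6}.
On input L, block {0,4,7} splits into {4,7} and {0}.
On input R, block {2,6} splits into {2} and {6}.
The partition is now stable with 5 blocks: {1,5} | {4,7} | {2} | {0} | {6}.

5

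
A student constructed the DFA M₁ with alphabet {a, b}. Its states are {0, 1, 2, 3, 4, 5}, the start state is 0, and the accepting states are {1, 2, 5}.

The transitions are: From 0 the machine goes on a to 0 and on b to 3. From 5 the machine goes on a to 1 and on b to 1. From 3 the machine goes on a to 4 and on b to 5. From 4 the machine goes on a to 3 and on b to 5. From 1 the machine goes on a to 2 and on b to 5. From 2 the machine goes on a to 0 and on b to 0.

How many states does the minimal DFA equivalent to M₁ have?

Start with accepting vs non-accepting: {1,2,5} | {0,3,4}.
Split {1,2,5} by δ(·,a) → {1,5} and {2}.
On input a, block {1,5} splits into {1} and {5}.
Split {0,3,4} by δ(·,b) → {3,4} and {0}.
The partition is now stable with 5 blocks: {1} | {3,4} | {2} | {5} | {0}.

5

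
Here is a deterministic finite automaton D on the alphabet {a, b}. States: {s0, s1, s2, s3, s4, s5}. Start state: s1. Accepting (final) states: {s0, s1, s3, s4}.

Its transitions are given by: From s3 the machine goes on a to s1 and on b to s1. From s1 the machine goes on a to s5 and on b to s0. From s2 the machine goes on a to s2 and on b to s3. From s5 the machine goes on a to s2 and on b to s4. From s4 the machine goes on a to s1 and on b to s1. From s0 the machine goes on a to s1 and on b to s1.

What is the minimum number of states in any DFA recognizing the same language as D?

3

All states are reachable from the start state.
Start with accepting vs non-accepting: {s0,s1,s3,s4} | {s2,s5}.
On input a, block {s0,s1,s3,s4} splits into {s0,s3,s4} and {s1}.
Stable partition: {s0,s3,s4} | {s2,s5} | {s1} — 3 equivalence classes.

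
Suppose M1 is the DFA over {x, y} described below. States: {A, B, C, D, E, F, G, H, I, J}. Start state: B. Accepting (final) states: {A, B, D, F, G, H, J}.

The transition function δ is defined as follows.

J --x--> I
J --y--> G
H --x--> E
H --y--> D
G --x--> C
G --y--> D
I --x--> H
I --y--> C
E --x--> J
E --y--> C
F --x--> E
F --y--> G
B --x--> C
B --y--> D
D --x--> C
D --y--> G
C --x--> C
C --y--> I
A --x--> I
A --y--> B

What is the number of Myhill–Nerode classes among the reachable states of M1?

4

States {A,F} cannot be reached from the start state, so discard them.
Start with accepting vs non-accepting: {B,D,G,H,J} | {C,E,I}.
On input x, block {C,E,I} splits into {E,I} and {C}.
Refine {B,D,G,H,J} on symbol x: members go to different blocks, giving {B,D,G} and {H,J}.
Stable partition: {B,D,G} | {E,I} | {C} | {H,J} — 4 equivalence classes.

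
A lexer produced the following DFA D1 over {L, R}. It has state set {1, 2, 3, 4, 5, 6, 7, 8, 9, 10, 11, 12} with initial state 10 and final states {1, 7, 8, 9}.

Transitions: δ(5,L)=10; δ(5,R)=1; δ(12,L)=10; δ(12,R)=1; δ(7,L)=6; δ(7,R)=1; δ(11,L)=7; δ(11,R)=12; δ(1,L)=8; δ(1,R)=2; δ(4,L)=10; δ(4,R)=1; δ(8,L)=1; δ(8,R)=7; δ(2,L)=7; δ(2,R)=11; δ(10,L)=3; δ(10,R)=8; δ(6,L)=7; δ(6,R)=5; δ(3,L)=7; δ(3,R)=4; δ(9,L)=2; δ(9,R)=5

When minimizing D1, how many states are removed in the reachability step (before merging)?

1

No path from 10 leads to 9; the other 11 states are all reachable.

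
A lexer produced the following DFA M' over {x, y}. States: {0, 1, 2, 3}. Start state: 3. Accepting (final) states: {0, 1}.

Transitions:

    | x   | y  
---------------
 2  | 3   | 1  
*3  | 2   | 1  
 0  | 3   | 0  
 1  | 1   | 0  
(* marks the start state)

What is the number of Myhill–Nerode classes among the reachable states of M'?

3

Initial partition by acceptance: {0,1} | {2,3}.
Refine {0,1} on symbol x: members go to different blocks, giving {0} and {1}.
The partition is now stable with 3 blocks: {0} | {2,3} | {1}.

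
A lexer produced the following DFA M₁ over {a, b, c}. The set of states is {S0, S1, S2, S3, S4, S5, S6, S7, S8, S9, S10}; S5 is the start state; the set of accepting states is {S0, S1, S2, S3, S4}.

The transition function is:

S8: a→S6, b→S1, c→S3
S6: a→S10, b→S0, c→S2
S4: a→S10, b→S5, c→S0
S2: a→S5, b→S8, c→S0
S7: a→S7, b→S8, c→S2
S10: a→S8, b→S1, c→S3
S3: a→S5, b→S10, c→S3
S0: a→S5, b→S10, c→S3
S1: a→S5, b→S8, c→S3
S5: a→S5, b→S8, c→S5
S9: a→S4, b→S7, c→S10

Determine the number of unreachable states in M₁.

BFS from S5 reaches {S0, S1, S2, S3, S5, S6, S8, S10}; the 3 state(s) S4, S7, S9 are never visited.

3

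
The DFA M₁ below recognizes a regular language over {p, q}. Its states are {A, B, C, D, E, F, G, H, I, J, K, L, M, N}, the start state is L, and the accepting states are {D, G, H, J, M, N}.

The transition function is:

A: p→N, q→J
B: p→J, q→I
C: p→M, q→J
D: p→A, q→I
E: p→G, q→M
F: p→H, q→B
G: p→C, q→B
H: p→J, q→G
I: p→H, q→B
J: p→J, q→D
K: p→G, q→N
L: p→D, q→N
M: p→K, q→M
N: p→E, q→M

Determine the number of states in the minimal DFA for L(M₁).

Reachable states from the start: {A,B,C,D,E,G,H,I,J,K,L,M,N}. Unreachable: {F} — drop them.
Start with accepting vs non-accepting: {D,G,H,J,M,N} | {A,B,C,E,I,K,L}.
Refine {D,G,H,J,M,N} on symbol p: members go to different blocks, giving {D,G,M,N} and {H,J}.
On input q, block {D,G,M,N} splits into {D,G} and {M,N}.
Split {A,B,C,E,I,K,L} by δ(·,p) → {E,K,L} and {A,C} and {B,I}.
Stable partition: {D,G} | {E,K,L} | {H,J} | {M,N} | {A,C} | {B,I} — 6 equivalence classes.

6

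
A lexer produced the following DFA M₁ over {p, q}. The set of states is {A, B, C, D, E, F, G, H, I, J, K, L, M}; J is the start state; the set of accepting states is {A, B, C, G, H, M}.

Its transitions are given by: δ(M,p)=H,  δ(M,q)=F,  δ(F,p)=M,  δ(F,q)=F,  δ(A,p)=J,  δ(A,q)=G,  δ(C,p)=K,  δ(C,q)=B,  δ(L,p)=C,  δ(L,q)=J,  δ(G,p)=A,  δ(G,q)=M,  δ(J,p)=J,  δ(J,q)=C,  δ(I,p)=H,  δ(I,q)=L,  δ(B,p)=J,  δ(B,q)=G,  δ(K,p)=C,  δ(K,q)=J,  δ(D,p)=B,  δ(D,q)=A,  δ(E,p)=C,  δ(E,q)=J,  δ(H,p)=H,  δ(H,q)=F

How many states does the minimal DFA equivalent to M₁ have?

States {D,E,I,L} cannot be reached from the start state, so discard them.
P0 = {A,B,C,G,H,M} | {F,J,K}.
On input p, block {A,B,C,G,H,M} splits into {A,B,C} and {G,H,M}.
On input q, block {A,B,C} splits into {A,B} and {C}.
On input p, block {F,J,K} splits into {F} and {J} and {K}.
Refine {G,H,M} on symbol p: members go to different blocks, giving {H,M} and {G}.
No further refinement is possible. Final partition (7 blocks): {A,B} | {F} | {H,M} | {C} | {J} | {K} | {G}.

7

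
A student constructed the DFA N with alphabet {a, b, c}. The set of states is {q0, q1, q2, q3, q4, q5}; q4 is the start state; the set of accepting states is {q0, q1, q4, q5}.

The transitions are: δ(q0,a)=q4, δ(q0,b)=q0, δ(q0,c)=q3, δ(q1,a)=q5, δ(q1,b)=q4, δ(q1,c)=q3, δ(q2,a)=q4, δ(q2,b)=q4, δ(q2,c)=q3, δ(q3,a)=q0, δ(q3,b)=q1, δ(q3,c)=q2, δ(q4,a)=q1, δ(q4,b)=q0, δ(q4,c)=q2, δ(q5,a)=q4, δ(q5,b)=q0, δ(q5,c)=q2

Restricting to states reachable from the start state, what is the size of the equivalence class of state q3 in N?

2

All states are reachable from the start state.
Start with accepting vs non-accepting: {q0,q1,q4,q5} | {q2,q3}.
Stable partition: {q0,q1,q4,q5} | {q2,q3} — 2 equivalence classes.
State q3 belongs to the block {q2,q3}, which has 2 states.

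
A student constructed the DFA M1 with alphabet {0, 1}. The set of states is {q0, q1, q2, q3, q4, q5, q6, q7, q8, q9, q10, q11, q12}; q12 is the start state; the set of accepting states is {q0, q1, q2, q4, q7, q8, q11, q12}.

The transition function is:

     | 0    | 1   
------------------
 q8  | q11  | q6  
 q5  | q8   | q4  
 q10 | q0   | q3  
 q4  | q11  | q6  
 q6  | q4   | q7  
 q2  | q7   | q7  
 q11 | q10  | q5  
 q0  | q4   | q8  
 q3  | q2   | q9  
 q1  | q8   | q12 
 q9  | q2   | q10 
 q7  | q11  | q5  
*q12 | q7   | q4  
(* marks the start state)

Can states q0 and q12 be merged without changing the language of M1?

First remove the unreachable states {q1}; 12 states remain.
Initial partition by acceptance: {q0,q2,q4,q7,q8,q11,q12} | {q3,q5,q6,q9,q10}.
Refine {q0,q2,q4,q7,q8,q11,q12} on symbol 0: members go to different blocks, giving {q0,q2,q4,q7,q8,q12} and {q11}.
On input 0, block {q0,q2,q4,q7,q8,q12} splits into {q0,q2,q12} and {q4,q7,q8}.
Split {q3,q5,q6,q9,q10} by δ(·,0) → {q3,q9,q10} and {q5,q6}.
The partition is now stable with 5 blocks: {q0,q2,q12} | {q3,q9,q10} | {q11} | {q4,q7,q8} | {q5,q6}.
q0 and q12 lie in the same block of the stable partition, so they are equivalent — no string distinguishes them.

Yes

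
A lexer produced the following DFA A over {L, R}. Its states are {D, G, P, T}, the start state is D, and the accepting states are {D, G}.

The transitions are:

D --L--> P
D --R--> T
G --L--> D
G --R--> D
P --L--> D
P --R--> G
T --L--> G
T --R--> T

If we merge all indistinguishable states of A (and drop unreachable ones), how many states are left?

All states are reachable from the start state.
Start with accepting vs non-accepting: {D,G} | {P,T}.
Refine {D,G} on symbol L: members go to different blocks, giving {D} and {G}.
Split {P,T} by δ(·,L) → {T} and {P}.
The partition is now stable with 4 blocks: {D} | {T} | {G} | {P}.

4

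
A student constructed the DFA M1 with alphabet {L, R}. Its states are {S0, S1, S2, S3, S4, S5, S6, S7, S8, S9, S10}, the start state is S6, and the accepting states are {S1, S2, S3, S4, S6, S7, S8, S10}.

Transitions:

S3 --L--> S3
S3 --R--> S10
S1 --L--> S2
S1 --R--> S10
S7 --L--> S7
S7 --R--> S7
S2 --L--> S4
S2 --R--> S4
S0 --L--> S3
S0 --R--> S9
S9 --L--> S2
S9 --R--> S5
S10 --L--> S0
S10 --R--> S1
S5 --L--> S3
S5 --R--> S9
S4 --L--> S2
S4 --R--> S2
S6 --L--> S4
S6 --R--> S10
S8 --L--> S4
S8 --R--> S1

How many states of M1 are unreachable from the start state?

No path from S6 leads to S7, S8; the other 9 states are all reachable.

2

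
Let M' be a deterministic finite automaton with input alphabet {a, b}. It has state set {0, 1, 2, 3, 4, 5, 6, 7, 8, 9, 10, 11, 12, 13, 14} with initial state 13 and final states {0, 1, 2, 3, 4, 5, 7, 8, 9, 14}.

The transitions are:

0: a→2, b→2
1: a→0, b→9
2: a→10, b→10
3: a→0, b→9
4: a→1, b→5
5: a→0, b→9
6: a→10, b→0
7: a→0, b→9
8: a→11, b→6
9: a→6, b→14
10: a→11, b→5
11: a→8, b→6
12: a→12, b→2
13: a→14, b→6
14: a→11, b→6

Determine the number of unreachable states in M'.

BFS from 13 reaches {0, 2, 5, 6, 8, 9, 10, 11, 13, 14}; the 5 state(s) 1, 3, 4, 7, 12 are never visited.

5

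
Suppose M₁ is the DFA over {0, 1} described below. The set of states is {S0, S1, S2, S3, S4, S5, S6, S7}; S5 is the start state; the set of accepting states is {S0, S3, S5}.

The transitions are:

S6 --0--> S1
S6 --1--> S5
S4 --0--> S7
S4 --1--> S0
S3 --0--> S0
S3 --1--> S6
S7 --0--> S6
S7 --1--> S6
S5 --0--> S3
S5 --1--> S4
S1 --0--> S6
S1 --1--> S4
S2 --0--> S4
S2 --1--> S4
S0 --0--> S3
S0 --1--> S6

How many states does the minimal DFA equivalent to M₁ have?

3

Reachable states from the start: {S0,S1,S3,S4,S5,S6,S7}. Unreachable: {S2} — drop them.
Initial partition by acceptance: {S0,S3,S5} | {S1,S4,S6,S7}.
Refine {S1,S4,S6,S7} on symbol 1: members go to different blocks, giving {S1,S7} and {S4,S6}.
No further refinement is possible. Final partition (3 blocks): {S0,S3,S5} | {S1,S7} | {S4,S6}.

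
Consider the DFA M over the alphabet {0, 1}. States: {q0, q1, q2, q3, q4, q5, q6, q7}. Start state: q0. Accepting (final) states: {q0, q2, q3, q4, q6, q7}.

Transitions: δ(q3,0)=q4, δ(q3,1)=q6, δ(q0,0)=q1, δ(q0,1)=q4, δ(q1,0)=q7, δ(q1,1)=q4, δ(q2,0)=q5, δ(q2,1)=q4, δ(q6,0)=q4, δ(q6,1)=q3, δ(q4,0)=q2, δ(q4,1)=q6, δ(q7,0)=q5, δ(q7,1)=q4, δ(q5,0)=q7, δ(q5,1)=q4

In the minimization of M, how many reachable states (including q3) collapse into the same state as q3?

2

Every state is reachable, so we keep all 8.
Start with accepting vs non-accepting: {q0,q2,q3,q4,q6,q7} | {q1,q5}.
Split {q0,q2,q3,q4,q6,q7} by δ(·,0) → {q0,q2,q7} and {q3,q4,q6}.
Split {q3,q4,q6} by δ(·,0) → {q3,q6} and {q4}.
The partition is now stable with 4 blocks: {q0,q2,q7} | {q1,q5} | {q3,q6} | {q4}.
The equivalence class containing q3 is {q3,q6}, of size 2.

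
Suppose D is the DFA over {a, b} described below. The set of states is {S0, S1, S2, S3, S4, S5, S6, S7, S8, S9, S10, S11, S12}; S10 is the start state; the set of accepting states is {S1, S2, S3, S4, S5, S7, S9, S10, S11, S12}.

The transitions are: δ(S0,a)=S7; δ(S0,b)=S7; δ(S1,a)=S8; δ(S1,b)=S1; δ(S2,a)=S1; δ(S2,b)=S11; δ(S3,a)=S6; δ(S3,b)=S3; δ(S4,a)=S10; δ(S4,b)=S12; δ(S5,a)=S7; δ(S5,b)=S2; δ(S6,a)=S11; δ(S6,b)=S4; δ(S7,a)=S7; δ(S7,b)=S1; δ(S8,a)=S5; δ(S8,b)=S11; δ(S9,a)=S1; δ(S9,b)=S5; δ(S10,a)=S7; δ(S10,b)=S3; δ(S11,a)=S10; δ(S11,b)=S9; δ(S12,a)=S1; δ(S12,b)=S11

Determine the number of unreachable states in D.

1

No path from S10 leads to S0; the other 12 states are all reachable.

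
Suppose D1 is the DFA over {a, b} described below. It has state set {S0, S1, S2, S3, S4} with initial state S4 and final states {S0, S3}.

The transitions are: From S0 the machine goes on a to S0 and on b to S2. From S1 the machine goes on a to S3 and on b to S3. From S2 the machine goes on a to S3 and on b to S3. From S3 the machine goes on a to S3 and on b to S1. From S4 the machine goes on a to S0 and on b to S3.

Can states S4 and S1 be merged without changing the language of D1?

Yes

All states are reachable from the start state.
Start with accepting vs non-accepting: {S0,S3} | {S1,S2,S4}.
No further refinement is possible. Final partition (2 blocks): {S0,S3} | {S1,S2,S4}.
S4 and S1 lie in the same block of the stable partition, so they are equivalent — no string distinguishes them.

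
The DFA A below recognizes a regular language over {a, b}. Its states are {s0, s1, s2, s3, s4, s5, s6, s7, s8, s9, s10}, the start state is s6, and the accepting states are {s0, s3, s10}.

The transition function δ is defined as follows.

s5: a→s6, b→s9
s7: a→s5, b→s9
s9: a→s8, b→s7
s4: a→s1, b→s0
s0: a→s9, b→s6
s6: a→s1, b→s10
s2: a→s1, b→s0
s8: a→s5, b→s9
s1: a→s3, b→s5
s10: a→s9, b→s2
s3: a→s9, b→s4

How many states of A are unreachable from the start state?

0

Every one of the 11 states is reachable from s6.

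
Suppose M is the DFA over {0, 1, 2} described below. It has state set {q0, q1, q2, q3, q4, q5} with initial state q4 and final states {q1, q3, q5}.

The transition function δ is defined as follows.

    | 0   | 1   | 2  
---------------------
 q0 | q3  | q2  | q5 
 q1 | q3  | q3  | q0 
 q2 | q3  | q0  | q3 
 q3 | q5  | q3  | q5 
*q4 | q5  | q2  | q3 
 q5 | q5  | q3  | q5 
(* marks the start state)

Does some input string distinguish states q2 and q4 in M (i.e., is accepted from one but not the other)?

First remove the unreachable states {q1}; 5 states remain.
Start with accepting vs non-accepting: {q3,q5} | {q0,q2,q4}.
No further refinement is possible. Final partition (2 blocks): {q3,q5} | {q0,q2,q4}.
q2 and q4 lie in the same block of the stable partition, so they are equivalent — no string distinguishes them.

No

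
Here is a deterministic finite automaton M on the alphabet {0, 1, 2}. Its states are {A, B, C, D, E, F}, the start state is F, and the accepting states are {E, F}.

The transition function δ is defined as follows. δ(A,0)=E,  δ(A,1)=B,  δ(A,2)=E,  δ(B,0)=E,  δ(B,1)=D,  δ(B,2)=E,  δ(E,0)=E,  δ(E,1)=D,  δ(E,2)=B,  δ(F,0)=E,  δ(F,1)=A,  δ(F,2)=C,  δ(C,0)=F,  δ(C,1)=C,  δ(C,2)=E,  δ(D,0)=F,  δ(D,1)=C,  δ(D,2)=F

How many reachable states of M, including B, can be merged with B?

Initial partition by acceptance: {E,F} | {A,B,C,D}.
Stable partition: {E,F} | {A,B,C,D} — 2 equivalence classes.
The equivalence class containing B is {A,B,C,D}, of size 4.

4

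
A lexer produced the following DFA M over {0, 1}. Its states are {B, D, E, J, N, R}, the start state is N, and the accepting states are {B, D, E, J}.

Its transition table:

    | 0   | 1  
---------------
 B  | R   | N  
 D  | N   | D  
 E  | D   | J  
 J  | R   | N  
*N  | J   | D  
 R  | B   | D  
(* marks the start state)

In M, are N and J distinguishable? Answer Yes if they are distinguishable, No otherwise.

Yes

States {E} cannot be reached from the start state, so discard them.
P0 = {B,D,J} | {N,R}.
Refine {B,D,J} on symbol 1: members go to different blocks, giving {B,J} and {D}.
Stable partition: {B,J} | {N,R} | {D} — 3 equivalence classes.
N and J end up in different blocks, so they are distinguishable. For instance, the string 'ε' is accepted from only J.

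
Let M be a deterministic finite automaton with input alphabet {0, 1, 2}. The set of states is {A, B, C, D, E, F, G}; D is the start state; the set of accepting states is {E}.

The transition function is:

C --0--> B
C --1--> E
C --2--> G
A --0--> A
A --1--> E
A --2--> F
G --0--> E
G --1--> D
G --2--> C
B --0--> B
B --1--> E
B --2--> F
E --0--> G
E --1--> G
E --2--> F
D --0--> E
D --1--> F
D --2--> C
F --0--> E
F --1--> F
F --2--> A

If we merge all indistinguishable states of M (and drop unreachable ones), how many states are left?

3

All states are reachable from the start state.
Start with accepting vs non-accepting: {E} | {A,B,C,D,F,G}.
On input 0, block {A,B,C,D,F,G} splits into {A,B,C} and {D,F,G}.
The partition is now stable with 3 blocks: {E} | {A,B,C} | {D,F,G}.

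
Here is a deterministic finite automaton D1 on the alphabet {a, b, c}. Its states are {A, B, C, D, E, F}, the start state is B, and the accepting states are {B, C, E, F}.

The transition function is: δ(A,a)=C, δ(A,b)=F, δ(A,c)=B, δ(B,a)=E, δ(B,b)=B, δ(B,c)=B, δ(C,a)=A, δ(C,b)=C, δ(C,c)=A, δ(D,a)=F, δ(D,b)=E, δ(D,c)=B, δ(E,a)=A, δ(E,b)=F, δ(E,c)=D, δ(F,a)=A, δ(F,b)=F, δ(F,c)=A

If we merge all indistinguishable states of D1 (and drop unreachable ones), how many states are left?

3

All states are reachable from the start state.
Initial partition by acceptance: {B,C,E,F} | {A,D}.
Refine {B,C,E,F} on symbol a: members go to different blocks, giving {C,E,F} and {B}.
Stable partition: {C,E,F} | {A,D} | {B} — 3 equivalence classes.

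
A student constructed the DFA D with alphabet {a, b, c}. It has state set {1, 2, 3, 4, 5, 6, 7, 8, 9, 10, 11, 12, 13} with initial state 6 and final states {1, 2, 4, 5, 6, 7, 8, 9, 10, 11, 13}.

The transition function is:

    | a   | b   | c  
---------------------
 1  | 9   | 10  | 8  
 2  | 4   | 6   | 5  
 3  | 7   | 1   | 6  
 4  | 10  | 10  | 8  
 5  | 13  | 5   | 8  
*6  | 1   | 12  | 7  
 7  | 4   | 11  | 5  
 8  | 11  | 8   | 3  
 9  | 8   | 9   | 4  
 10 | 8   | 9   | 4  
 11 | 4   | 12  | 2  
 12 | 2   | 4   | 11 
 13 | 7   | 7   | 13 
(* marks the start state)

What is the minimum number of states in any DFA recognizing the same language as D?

Every state is reachable, so we keep all 13.
Initial partition by acceptance: {1,2,4,5,6,7,8,9,10,11,13} | {3,12}.
Refine {1,2,4,5,6,7,8,9,10,11,13} on symbol b: members go to different blocks, giving {1,2,4,5,7,8,9,10,13} and {6,11}.
Refine {1,2,4,5,7,8,9,10,13} on symbol a: members go to different blocks, giving {1,2,4,5,7,9,10,13} and {8}.
Split {1,2,4,5,7,9,10,13} by δ(·,a) → {1,2,4,5,7,13} and {9,10}.
Refine {1,2,4,5,7,13} on symbol a: members go to different blocks, giving {2,5,7,13} and {1,4}.
On input a, block {2,5,7,13} splits into {2,7} and {5,13}.
Split {5,13} by δ(·,a) → {5} and {13}.
The partition is now stable with 8 blocks: {2,7} | {3,12} | {6,11} | {8} | {9,10} | {1,4} | {5} | {13}.

8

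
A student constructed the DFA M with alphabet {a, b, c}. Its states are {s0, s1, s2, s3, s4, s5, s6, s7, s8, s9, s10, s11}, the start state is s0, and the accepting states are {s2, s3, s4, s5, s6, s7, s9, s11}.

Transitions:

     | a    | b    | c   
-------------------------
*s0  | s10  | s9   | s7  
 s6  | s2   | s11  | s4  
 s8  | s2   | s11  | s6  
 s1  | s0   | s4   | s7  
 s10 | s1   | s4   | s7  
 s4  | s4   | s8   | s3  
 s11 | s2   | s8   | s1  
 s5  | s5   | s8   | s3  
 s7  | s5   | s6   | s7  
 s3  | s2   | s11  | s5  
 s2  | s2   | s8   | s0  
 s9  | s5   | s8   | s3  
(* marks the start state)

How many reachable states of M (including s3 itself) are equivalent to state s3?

Start with accepting vs non-accepting: {s2,s3,s4,s5,s6,s7,s9,s11} | {s0,s1,s8,s10}.
Refine {s2,s3,s4,s5,s6,s7,s9,s11} on symbol b: members go to different blocks, giving {s2,s4,s5,s9,s11} and {s3,s6,s7}.
Refine {s2,s4,s5,s9,s11} on symbol c: members go to different blocks, giving {s4,s5,s9} and {s2,s11}.
Refine {s0,s1,s8,s10} on symbol a: members go to different blocks, giving {s0,s1,s10} and {s8}.
Refine {s3,s6,s7} on symbol a: members go to different blocks, giving {s3,s6} and {s7}.
No further refinement is possible. Final partition (6 blocks): {s4,s5,s9} | {s0,s1,s10} | {s3,s6} | {s2,s11} | {s8} | {s7}.
The equivalence class containing s3 is {s3,s6}, of size 2.

2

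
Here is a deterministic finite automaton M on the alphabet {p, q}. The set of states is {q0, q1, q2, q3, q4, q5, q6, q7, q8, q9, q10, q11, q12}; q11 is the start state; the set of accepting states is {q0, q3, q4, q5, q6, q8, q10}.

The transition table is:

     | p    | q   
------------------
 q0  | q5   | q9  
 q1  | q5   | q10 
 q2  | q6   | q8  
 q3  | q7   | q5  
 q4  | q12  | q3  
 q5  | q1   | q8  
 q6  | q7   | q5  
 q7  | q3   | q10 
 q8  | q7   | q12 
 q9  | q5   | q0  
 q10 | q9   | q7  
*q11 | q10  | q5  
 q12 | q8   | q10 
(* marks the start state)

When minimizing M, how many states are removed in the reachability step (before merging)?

3

Starting at q11 and following transitions, the reachable set is {q0, q1, q3, q5, q7, q8, q9, q10, q11, q12}. That leaves q2, q4, q6 unreachable — 3 in total.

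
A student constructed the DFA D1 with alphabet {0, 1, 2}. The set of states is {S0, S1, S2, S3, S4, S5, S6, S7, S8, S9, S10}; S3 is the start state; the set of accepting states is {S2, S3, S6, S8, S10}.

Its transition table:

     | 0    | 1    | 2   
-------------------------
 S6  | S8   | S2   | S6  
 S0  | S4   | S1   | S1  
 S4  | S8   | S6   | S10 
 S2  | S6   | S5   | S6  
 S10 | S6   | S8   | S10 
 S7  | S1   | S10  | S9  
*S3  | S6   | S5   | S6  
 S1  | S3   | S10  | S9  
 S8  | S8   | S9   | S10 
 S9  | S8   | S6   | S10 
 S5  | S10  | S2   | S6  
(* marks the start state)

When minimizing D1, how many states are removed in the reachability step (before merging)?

4

Starting at S3 and following transitions, the reachable set is {S2, S3, S5, S6, S8, S9, S10}. That leaves S0, S1, S4, S7 unreachable — 4 in total.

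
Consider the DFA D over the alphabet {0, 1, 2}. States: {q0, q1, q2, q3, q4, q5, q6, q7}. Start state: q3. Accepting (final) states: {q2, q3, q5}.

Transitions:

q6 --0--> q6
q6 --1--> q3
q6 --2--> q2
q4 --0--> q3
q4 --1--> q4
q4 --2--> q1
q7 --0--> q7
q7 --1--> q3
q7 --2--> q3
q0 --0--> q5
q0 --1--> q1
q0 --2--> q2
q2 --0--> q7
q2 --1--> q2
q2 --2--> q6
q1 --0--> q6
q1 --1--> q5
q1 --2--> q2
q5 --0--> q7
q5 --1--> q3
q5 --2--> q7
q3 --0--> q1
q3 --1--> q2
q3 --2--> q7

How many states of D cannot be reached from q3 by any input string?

Starting at q3 and following transitions, the reachable set is {q1, q2, q3, q5, q6, q7}. That leaves q0, q4 unreachable — 2 in total.

2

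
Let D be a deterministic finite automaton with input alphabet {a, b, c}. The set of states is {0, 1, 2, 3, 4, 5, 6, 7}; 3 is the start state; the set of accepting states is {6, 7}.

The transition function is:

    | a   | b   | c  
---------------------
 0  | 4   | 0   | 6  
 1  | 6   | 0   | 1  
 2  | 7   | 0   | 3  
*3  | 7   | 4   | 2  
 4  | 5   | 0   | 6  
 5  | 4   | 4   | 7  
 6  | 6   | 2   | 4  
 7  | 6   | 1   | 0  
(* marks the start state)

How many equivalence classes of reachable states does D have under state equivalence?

3

Initial partition by acceptance: {6,7} | {0,1,2,3,4,5}.
On input a, block {0,1,2,3,4,5} splits into {0,4,5} and {1,2,3}.
No further refinement is possible. Final partition (3 blocks): {6,7} | {0,4,5} | {1,2,3}.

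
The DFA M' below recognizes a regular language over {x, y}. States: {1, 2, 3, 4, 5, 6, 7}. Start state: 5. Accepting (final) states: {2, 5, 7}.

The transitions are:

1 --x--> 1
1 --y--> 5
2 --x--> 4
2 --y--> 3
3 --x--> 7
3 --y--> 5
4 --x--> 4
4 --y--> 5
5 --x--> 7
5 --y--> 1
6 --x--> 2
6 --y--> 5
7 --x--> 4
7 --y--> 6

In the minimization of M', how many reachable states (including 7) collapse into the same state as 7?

Initial partition by acceptance: {2,5,7} | {1,3,4,6}.
Split {2,5,7} by δ(·,x) → {2,7} and {5}.
Refine {1,3,4,6} on symbol x: members go to different blocks, giving {1,4} and {3,6}.
No further refinement is possible. Final partition (4 blocks): {2,7} | {1,4} | {5} | {3,6}.
State 7 belongs to the block {2,7}, which has 2 states.

2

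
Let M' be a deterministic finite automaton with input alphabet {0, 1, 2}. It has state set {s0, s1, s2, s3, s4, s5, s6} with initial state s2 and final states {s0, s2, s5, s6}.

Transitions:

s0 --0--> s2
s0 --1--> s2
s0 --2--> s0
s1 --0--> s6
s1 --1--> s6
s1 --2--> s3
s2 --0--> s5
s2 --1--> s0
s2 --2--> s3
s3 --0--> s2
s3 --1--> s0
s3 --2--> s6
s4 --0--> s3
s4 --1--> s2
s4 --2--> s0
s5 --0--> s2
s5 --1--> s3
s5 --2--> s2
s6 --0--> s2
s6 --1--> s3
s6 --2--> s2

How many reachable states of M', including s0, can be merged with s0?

1

First remove the unreachable states {s1,s4}; 5 states remain.
Start with accepting vs non-accepting: {s0,s2,s5,s6} | {s3}.
Refine {s0,s2,s5,s6} on symbol 1: members go to different blocks, giving {s0,s2} and {s5,s6}.
On input 0, block {s0,s2} splits into {s0} and {s2}.
The partition is now stable with 4 blocks: {s0} | {s3} | {s5,s6} | {s2}.
The equivalence class containing s0 is {s0}, of size 1.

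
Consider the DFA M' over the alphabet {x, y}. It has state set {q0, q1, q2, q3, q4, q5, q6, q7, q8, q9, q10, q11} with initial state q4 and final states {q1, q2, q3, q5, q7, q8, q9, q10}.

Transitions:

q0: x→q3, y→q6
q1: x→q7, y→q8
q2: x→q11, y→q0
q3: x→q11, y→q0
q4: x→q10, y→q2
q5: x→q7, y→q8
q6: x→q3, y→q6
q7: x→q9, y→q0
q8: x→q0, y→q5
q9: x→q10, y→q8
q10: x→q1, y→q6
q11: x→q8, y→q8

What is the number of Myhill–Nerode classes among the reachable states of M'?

Initial partition by acceptance: {q1,q2,q3,q5,q7,q8,q9,q10} | {q0,q4,q6,q11}.
Refine {q1,q2,q3,q5,q7,q8,q9,q10} on symbol x: members go to different blocks, giving {q1,q5,q7,q9,q10} and {q2,q3,q8}.
Refine {q1,q5,q7,q9,q10} on symbol y: members go to different blocks, giving {q1,q5,q9} and {q7,q10}.
Refine {q0,q4,q6,q11} on symbol x: members go to different blocks, giving {q0,q6,q11} and {q4}.
Refine {q0,q6,q11} on symbol y: members go to different blocks, giving {q0,q6} and {q11}.
On input x, block {q2,q3,q8} splits into {q2,q3} and {q8}.
Stable partition: {q1,q5,q9} | {q0,q6} | {q2,q3} | {q7,q10} | {q4} | {q11} | {q8} — 7 equivalence classes.

7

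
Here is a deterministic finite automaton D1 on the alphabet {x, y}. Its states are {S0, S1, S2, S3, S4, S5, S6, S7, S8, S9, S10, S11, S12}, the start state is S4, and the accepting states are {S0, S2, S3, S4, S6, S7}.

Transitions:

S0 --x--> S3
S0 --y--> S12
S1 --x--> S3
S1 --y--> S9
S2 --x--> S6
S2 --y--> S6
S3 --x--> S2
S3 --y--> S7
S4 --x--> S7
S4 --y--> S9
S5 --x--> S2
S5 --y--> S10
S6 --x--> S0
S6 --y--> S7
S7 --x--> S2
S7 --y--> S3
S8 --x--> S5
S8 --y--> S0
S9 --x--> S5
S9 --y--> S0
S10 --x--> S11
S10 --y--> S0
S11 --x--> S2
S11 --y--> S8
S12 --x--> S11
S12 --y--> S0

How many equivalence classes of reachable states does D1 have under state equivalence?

States {S1} cannot be reached from the start state, so discard them.
Start with accepting vs non-accepting: {S0,S2,S3,S4,S6,S7} | {S5,S8,S9,S10,S11,S12}.
Split {S0,S2,S3,S4,S6,S7} by δ(·,y) → {S2,S3,S6,S7} and {S0,S4}.
Split {S2,S3,S6,S7} by δ(·,x) → {S2,S3,S7} and {S6}.
Refine {S2,S3,S7} on symbol x: members go to different blocks, giving {S3,S7} and {S2}.
Refine {S5,S8,S9,S10,S11,S12} on symbol x: members go to different blocks, giving {S8,S9,S10,S12} and {S5,S11}.
No further refinement is possible. Final partition (6 blocks): {S3,S7} | {S8,S9,S10,S12} | {S0,S4} | {S6} | {S2} | {S5,S11}.

6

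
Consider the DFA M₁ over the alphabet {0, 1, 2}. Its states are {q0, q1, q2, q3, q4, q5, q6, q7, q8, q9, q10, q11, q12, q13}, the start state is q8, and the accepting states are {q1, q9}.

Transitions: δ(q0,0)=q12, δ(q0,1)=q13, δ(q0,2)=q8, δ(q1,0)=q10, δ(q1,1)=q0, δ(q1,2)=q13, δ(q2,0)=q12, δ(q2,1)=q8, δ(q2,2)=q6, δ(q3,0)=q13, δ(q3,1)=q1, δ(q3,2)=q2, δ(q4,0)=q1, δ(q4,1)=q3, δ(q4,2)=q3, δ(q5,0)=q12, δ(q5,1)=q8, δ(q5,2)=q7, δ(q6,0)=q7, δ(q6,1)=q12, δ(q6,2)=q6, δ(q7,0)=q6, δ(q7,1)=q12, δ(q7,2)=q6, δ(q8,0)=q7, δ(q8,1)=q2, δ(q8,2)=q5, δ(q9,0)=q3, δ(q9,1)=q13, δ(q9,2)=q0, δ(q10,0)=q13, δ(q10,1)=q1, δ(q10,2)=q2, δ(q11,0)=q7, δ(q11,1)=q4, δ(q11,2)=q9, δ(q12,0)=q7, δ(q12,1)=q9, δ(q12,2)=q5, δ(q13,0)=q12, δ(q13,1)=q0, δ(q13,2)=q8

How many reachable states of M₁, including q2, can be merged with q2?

2

Reachable states from the start: {q0,q1,q2,q3,q5,q6,q7,q8,q9,q10,q12,q13}. Unreachable: {q4,q11} — drop them.
Initial partition by acceptance: {q1,q9} | {q0,q2,q3,q5,q6,q7,q8,q10,q12,q13}.
Refine {q0,q2,q3,q5,q6,q7,q8,q10,q12,q13} on symbol 1: members go to different blocks, giving {q0,q2,q5,q6,q7,q8,q13} and {q3,q10,q12}.
Split {q0,q2,q5,q6,q7,q8,q13} by δ(·,0) → {q0,q2,q5,q13} and {q6,q7,q8}.
Refine {q0,q2,q5,q13} on symbol 1: members go to different blocks, giving {q0,q13} and {q2,q5}.
On input 0, block {q3,q10,q12} splits into {q3,q10} and {q12}.
Refine {q6,q7,q8} on symbol 1: members go to different blocks, giving {q6,q7} and {q8}.
Stable partition: {q1,q9} | {q0,q13} | {q3,q10} | {q6,q7} | {q2,q5} | {q12} | {q8} — 7 equivalence classes.
State q2 belongs to the block {q2,q5}, which has 2 states.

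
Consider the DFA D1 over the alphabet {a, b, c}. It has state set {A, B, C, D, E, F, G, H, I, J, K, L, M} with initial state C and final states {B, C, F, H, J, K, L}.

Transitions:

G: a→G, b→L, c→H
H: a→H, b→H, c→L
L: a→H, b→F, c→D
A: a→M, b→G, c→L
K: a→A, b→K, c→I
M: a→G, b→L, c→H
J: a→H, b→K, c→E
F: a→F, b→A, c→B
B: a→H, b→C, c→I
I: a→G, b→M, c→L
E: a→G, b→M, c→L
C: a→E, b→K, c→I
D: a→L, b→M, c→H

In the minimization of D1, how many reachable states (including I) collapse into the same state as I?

Reachable states from the start: {A,B,C,D,E,F,G,H,I,K,L,M}. Unreachable: {J} — drop them.
Initial partition by acceptance: {B,C,F,H,K,L} | {A,D,E,G,I,M}.
On input a, block {B,C,F,H,K,L} splits into {B,F,H,L} and {C,K}.
On input b, block {B,F,H,L} splits into {H,L} and {B} and {F}.
On input b, block {H,L} splits into {H} and {L}.
Refine {A,D,E,G,I,M} on symbol a: members go to different blocks, giving {A,E,G,I,M} and {D}.
On input b, block {A,E,G,I,M} splits into {A,E,I} and {G,M}.
Stable partition: {H} | {A,E,I} | {C,K} | {B} | {F} | {L} | {D} | {G,M} — 8 equivalence classes.
State I belongs to the block {A,E,I}, which has 3 states.

3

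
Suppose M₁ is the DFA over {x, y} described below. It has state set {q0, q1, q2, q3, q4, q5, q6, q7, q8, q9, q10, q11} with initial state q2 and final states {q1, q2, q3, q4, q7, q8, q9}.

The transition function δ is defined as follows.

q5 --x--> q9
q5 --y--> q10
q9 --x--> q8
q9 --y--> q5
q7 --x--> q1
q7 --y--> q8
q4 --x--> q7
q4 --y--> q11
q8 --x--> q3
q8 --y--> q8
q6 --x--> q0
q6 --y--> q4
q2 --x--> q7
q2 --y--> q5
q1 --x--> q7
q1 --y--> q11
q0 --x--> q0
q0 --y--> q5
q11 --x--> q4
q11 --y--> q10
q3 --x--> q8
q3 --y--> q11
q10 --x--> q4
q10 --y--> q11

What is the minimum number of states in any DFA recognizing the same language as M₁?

States {q0,q6} cannot be reached from the start state, so discard them.
P0 = {q1,q2,q3,q4,q7,q8,q9} | {q5,q10,q11}.
Split {q1,q2,q3,q4,q7,q8,q9} by δ(·,y) → {q1,q2,q3,q4,q9} and {q7,q8}.
Stable partition: {q1,q2,q3,q4,q9} | {q5,q10,q11} | {q7,q8} — 3 equivalence classes.

3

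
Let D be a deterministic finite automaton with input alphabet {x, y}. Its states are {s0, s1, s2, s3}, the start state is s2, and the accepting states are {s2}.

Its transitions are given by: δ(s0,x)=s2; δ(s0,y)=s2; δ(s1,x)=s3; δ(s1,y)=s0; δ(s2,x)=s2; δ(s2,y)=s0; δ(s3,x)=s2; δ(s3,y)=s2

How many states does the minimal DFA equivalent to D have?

Reachable states from the start: {s0,s2}. Unreachable: {s1,s3} — drop them.
Initial partition by acceptance: {s2} | {s0}.
Stable partition: {s2} | {s0} — 2 equivalence classes.

2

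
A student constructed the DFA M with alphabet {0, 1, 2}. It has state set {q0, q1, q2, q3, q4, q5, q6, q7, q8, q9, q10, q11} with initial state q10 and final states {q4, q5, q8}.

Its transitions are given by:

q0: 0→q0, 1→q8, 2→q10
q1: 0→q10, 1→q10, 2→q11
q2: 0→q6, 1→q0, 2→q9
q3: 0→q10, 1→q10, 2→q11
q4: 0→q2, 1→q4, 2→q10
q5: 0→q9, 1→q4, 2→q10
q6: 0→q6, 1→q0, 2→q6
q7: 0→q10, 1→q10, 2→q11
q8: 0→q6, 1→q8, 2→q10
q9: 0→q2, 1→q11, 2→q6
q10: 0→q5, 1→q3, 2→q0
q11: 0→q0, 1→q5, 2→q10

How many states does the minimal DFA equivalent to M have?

5

States {q1,q7} cannot be reached from the start state, so discard them.
Initial partition by acceptance: {q4,q5,q8} | {q0,q2,q3,q6,q9,q10,q11}.
Refine {q0,q2,q3,q6,q9,q10,q11} on symbol 0: members go to different blocks, giving {q0,q2,q3,q6,q9,q11} and {q10}.
On input 0, block {q0,q2,q3,q6,q9,q11} splits into {q0,q2,q6,q9,q11} and {q3}.
Split {q0,q2,q6,q9,q11} by δ(·,1) → {q2,q6,q9} and {q0,q11}.
The partition is now stable with 5 blocks: {q4,q5,q8} | {q2,q6,q9} | {q10} | {q3} | {q0,q11}.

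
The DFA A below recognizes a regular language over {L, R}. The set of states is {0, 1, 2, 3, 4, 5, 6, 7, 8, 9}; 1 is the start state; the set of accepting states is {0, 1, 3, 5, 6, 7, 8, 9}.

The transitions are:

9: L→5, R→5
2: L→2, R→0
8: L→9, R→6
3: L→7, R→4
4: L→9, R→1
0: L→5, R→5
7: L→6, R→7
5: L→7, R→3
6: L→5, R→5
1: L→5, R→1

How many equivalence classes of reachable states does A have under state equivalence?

6

States {0,2,8} cannot be reached from the start state, so discard them.
Initial partition by acceptance: {1,3,5,6,7,9} | {4}.
Split {1,3,5,6,7,9} by δ(·,R) → {1,5,6,7,9} and {3}.
Refine {1,5,6,7,9} on symbol R: members go to different blocks, giving {1,6,7,9} and {5}.
Split {1,6,7,9} by δ(·,L) → {1,6,9} and {7}.
Split {1,6,9} by δ(·,R) → {6,9} and {1}.
Stable partition: {6,9} | {4} | {3} | {5} | {7} | {1} — 6 equivalence classes.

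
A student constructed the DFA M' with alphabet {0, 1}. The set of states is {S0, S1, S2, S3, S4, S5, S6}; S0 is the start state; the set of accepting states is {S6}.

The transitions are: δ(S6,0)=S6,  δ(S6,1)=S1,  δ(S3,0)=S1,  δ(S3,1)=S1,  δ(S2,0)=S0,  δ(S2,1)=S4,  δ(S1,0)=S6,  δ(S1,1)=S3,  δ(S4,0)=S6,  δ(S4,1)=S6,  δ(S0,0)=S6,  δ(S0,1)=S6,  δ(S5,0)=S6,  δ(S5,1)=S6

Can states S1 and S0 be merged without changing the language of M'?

States {S2,S4,S5} cannot be reached from the start state, so discard them.
Start with accepting vs non-accepting: {S6} | {S0,S1,S3}.
Split {S0,S1,S3} by δ(·,0) → {S0,S1} and {S3}.
On input 1, block {S0,S1} splits into {S0} and {S1}.
The partition is now stable with 4 blocks: {S6} | {S0} | {S3} | {S1}.
S1 and S0 end up in different blocks, so they are distinguishable. For instance, the string '1' is accepted from only S0.

No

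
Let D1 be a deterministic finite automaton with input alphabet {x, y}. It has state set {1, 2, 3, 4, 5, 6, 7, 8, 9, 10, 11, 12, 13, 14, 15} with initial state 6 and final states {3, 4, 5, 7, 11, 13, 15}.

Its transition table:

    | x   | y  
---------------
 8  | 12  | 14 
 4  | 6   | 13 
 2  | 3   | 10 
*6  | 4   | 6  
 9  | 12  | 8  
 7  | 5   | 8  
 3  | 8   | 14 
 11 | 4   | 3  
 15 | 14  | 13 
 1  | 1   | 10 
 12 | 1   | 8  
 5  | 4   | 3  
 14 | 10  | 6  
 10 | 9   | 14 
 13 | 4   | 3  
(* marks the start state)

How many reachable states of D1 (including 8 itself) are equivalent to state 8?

First remove the unreachable states {2,5,7,11,15}; 10 states remain.
Start with accepting vs non-accepting: {3,4,13} | {1,6,8,9,10,12,14}.
On input x, block {3,4,13} splits into {3,4} and {13}.
Refine {3,4} on symbol y: members go to different blocks, giving {3} and {4}.
Refine {1,6,8,9,10,12,14} on symbol x: members go to different blocks, giving {1,8,9,10,12,14} and {6}.
On input y, block {1,8,9,10,12,14} splits into {1,8,9,10,12} and {14}.
Refine {1,8,9,10,12} on symbol y: members go to different blocks, giving {1,9,12} and {8,10}.
Stable partition: {3} | {1,9,12} | {13} | {4} | {6} | {14} | {8,10} — 7 equivalence classes.
The equivalence class containing 8 is {8,10}, of size 2.

2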